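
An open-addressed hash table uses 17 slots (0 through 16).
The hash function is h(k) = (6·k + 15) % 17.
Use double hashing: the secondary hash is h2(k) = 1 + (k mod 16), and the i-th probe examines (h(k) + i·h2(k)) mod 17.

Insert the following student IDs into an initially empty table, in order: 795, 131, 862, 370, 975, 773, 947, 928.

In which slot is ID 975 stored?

Insert 795: h=8, slot 8 empty -> index 8.
Insert 131: h=2, slot 2 empty -> index 2.
Insert 862: h=2, h2=15, slot 2 occupied -> index 0.
Insert 370: h=8, h2=3, slot 8 occupied -> index 11.
Insert 975: h=0, h2=16, slot 0 occupied -> index 16.
Insert 773: h=12, slot 12 empty -> index 12.
Insert 947: h=2, h2=4, slot 2 occupied -> index 6.
Insert 928: h=7, slot 7 empty -> index 7.
Table: [862, _, 131, _, _, _, 947, 928, 795, _, _, 370, 773, _, _, _, 975]

16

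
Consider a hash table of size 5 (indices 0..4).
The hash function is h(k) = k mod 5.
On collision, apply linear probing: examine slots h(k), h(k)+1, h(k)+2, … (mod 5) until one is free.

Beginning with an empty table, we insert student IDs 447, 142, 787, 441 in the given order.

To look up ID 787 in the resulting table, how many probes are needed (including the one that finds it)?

3

447: h=2 => slot 2
142: h=2, probe 2,3 => slot 3
787: h=2, probe 2,3,4 => slot 4
441: h=1 => slot 1
Table: [∅, 441, 447, 142, 787]
Lookup 787: h=2, probe 2,3,4 → found at 4.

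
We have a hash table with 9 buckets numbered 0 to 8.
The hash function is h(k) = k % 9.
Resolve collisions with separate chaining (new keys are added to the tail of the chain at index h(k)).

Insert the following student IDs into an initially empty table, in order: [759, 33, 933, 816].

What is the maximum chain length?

Insert 759: h=3, bucket 3 empty -> new chain.
Insert 33: h=6, bucket 6 empty -> new chain.
Insert 933: h=6, bucket 6 nonempty -> append to chain.
Insert 816: h=6, bucket 6 nonempty -> append to chain.
Final buckets:
0: ∅
1: ∅
2: ∅
3: 759
4: ∅
5: ∅
6: 33 -> 933 -> 816
7: ∅
8: ∅

3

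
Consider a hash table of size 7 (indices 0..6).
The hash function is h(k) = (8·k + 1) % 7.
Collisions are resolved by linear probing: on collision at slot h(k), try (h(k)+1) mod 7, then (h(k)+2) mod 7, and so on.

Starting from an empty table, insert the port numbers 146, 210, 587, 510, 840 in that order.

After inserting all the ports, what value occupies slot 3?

146: h=0 → slot 0
210: h=1 → slot 1
587: h=0, probe 0,1,2 → slot 2
510: h=0, probe 0,1,2,3 → slot 3
840: h=1, probe 1,2,3,4 → slot 4
Table: [146, 210, 587, 510, 840, —, —]

510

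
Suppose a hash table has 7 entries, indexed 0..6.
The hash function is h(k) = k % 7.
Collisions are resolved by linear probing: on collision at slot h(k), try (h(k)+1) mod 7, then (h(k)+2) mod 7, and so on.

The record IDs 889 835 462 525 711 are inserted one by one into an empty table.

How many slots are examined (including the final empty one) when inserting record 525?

889: h=0 => slot 0
835: h=2 => slot 2
462: h=0, probe 0,1 => slot 1
525: h=0, probe 0,1,2,3 => slot 3
711: h=4 => slot 4
Table: [889, 462, 835, 525, 711, —, —]

4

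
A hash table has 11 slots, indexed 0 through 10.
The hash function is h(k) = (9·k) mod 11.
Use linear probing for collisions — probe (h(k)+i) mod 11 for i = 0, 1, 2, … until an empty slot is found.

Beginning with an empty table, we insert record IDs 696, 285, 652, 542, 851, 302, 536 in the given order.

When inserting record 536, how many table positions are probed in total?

3

696 hashes to 5; slot 5 is free -> place at 5.
285 hashes to 2; slot 2 is free -> place at 2.
652 hashes to 5; 5 taken -> place at 6.
542 hashes to 5; 5,6 taken -> place at 7.
851 hashes to 3; slot 3 is free -> place at 3.
302 hashes to 1; slot 1 is free -> place at 1.
536 hashes to 6; 6,7 taken -> place at 8.
Table: [_, 302, 285, 851, _, 696, 652, 542, 536, _, _]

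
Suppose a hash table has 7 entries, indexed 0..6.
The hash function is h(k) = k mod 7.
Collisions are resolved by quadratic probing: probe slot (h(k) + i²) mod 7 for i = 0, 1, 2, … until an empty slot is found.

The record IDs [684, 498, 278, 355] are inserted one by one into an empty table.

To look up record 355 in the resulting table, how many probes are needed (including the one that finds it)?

684: h=5 => slot 5
498: h=1 => slot 1
278: h=5, probe 5,6 => slot 6
355: h=5, probe 5,6,2 => slot 2
Table: [—, 498, 355, —, —, 684, 278]
Lookup 355: h=5, probe 5,6,2 → found at 2.

3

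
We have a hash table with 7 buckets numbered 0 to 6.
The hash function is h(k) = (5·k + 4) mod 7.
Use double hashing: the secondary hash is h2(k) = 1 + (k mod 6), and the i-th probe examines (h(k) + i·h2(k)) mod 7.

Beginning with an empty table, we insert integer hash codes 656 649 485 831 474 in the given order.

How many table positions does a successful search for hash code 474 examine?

2

656 hashes to 1; slot 1 is free → place at 1.
649 hashes to 1, h2=2; 1 taken → place at 3.
485 hashes to 0; slot 0 is free → place at 0.
831 hashes to 1, h2=4; 1 taken → place at 5.
474 hashes to 1, h2=1; 1 taken → place at 2.
Table: [485, 656, 474, 649, ∅, 831, ∅]
Lookup 474: h=1, h2=1, probe 1,2 → found at 2.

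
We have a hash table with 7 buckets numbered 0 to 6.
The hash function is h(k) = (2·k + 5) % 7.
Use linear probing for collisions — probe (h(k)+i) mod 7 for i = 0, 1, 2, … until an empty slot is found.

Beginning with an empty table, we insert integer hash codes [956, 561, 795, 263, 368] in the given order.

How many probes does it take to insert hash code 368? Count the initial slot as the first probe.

956: h=6 => slot 6
561: h=0 => slot 0
795: h=6, probe 6,0,1 => slot 1
263: h=6, probe 6,0,1,2 => slot 2
368: h=6, probe 6,0,1,2,3 => slot 3
Table: [561, 795, 263, 368, -, -, 956]

5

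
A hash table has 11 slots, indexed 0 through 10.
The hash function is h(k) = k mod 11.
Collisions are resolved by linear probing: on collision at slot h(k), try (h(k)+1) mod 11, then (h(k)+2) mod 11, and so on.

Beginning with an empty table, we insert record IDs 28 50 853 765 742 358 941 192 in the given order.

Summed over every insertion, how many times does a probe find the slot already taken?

22

28 hashes to 6; slot 6 is free => place at 6.
50 hashes to 6; 6 taken => place at 7.
853 hashes to 6; 6,7 taken => place at 8.
765 hashes to 6; 6,7,8 taken => place at 9.
742 hashes to 5; slot 5 is free => place at 5.
358 hashes to 6; 6,7,8,9 taken => place at 10.
941 hashes to 6; 6,7,8,9,10 taken => place at 0.
192 hashes to 5; 5,6,7,8,9,10,0 taken => place at 1.
Table: [941, 192, -, -, -, 742, 28, 50, 853, 765, 358]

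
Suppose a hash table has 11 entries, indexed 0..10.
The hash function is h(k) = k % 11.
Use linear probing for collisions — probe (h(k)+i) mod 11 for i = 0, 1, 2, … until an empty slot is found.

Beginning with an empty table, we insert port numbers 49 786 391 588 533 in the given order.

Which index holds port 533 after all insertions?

49: h=5 => slot 5
786: h=5, probe 5,6 => slot 6
391: h=6, probe 6,7 => slot 7
588: h=5, probe 5,6,7,8 => slot 8
533: h=5, probe 5,6,7,8,9 => slot 9
Table: [—, —, —, —, —, 49, 786, 391, 588, 533, —]

9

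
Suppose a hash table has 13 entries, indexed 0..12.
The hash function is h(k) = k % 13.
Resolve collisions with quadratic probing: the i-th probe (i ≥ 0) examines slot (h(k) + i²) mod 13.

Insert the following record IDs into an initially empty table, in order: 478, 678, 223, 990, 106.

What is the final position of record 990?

6

478 hashes to 10; slot 10 is free → place at 10.
678 hashes to 2; slot 2 is free → place at 2.
223 hashes to 2; 2 taken → place at 3.
990 hashes to 2; 2,3 taken → place at 6.
106 hashes to 2; 2,3,6 taken → place at 11.
Table: [—, —, 678, 223, —, —, 990, —, —, —, 478, 106, —]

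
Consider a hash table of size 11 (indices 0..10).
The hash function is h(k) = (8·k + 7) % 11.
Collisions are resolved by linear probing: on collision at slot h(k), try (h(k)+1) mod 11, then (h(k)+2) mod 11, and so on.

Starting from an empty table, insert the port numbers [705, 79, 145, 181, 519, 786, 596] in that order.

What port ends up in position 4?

705

Insert 705: h=4, slot 4 empty → index 4.
Insert 79: h=1, slot 1 empty → index 1.
Insert 145: h=1, slot 1 occupied → index 2.
Insert 181: h=3, slot 3 empty → index 3.
Insert 519: h=1, slots 1,2,3,4 occupied → index 5.
Insert 786: h=3, slots 3,4,5 occupied → index 6.
Insert 596: h=1, slots 1,2,3,4,5,6 occupied → index 7.
Table: [-, 79, 145, 181, 705, 519, 786, 596, -, -, -]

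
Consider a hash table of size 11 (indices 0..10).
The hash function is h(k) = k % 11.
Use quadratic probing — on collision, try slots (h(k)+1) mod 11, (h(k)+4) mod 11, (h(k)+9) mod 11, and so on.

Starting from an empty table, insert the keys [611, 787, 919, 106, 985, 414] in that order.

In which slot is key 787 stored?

7

611 hashes to 6; slot 6 is free => place at 6.
787 hashes to 6; 6 taken => place at 7.
919 hashes to 6; 6,7 taken => place at 10.
106 hashes to 7; 7 taken => place at 8.
985 hashes to 6; 6,7,10 taken => place at 4.
414 hashes to 7; 7,8 taken => place at 0.
Table: [414, —, —, —, 985, —, 611, 787, 106, —, 919]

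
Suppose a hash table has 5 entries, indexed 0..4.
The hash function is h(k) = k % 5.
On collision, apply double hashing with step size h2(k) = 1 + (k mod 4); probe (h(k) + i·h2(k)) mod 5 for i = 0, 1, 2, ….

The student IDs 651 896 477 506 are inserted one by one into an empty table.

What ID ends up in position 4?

477

Insert 651: h=1, slot 1 empty => index 1.
Insert 896: h=1, h2=1, slot 1 occupied => index 2.
Insert 477: h=2, h2=2, slot 2 occupied => index 4.
Insert 506: h=1, h2=3, slots 1,4,2 occupied => index 0.
Table: [506, 651, 896, ∅, 477]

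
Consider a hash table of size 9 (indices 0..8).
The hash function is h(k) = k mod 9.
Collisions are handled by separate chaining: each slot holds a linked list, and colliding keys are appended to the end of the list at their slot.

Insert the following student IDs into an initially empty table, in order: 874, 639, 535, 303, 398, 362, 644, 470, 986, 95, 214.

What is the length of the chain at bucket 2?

3

Insert 874: h=1, bucket 1 empty -> new chain.
Insert 639: h=0, bucket 0 empty -> new chain.
Insert 535: h=4, bucket 4 empty -> new chain.
Insert 303: h=6, bucket 6 empty -> new chain.
Insert 398: h=2, bucket 2 empty -> new chain.
Insert 362: h=2, bucket 2 nonempty -> append to chain.
Insert 644: h=5, bucket 5 empty -> new chain.
Insert 470: h=2, bucket 2 nonempty -> append to chain.
Insert 986: h=5, bucket 5 nonempty -> append to chain.
Insert 95: h=5, bucket 5 nonempty -> append to chain.
Insert 214: h=7, bucket 7 empty -> new chain.
Final buckets:
0: 639
1: 874
2: 398 -> 362 -> 470
3: .
4: 535
5: 644 -> 986 -> 95
6: 303
7: 214
8: .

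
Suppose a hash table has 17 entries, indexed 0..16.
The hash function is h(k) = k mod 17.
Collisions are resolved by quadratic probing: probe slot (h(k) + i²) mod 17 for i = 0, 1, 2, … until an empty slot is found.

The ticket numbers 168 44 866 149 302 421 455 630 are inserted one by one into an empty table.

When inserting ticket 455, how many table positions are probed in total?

4

168: h=15 -> slot 15
44: h=10 -> slot 10
866: h=16 -> slot 16
149: h=13 -> slot 13
302: h=13, probe 13,14 -> slot 14
421: h=13, probe 13,14,0 -> slot 0
455: h=13, probe 13,14,0,5 -> slot 5
630: h=1 -> slot 1
Table: [421, 630, _, _, _, 455, _, _, _, _, 44, _, _, 149, 302, 168, 866]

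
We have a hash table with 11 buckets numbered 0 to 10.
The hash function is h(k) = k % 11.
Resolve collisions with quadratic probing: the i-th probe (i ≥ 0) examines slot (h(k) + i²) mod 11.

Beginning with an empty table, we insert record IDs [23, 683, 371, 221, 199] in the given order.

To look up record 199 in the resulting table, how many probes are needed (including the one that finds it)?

4

23 hashes to 1; slot 1 is free -> place at 1.
683 hashes to 1; 1 taken -> place at 2.
371 hashes to 8; slot 8 is free -> place at 8.
221 hashes to 1; 1,2 taken -> place at 5.
199 hashes to 1; 1,2,5 taken -> place at 10.
Table: [., 23, 683, ., ., 221, ., ., 371, ., 199]
Lookup 199: h=1, probe 1,2,5,10 → found at 10.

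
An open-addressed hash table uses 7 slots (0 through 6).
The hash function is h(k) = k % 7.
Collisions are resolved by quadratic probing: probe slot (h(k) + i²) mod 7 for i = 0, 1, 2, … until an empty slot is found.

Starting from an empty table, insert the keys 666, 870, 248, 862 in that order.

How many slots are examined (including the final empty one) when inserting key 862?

3

666: h=1 -> slot 1
870: h=2 -> slot 2
248: h=3 -> slot 3
862: h=1, probe 1,2,5 -> slot 5
Table: [∅, 666, 870, 248, ∅, 862, ∅]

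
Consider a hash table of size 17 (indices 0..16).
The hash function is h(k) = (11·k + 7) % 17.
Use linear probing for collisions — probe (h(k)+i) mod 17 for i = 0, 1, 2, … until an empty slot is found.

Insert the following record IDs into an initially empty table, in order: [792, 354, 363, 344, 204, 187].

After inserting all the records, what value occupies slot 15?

792

792: h=15 → slot 15
354: h=8 → slot 8
363: h=5 → slot 5
344: h=0 → slot 0
204: h=7 → slot 7
187: h=7, probe 7,8,9 → slot 9
Table: [344, _, _, _, _, 363, _, 204, 354, 187, _, _, _, _, _, 792, _]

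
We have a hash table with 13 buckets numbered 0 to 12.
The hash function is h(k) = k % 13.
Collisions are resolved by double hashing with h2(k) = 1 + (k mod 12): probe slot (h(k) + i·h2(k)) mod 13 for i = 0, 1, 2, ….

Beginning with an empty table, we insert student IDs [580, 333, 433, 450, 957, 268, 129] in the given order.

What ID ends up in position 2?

450

580: h=8 => slot 8
333: h=8, h2=10, probe 8,5 => slot 5
433: h=4 => slot 4
450: h=8, h2=7, probe 8,2 => slot 2
957: h=8, h2=10, probe 8,5,2,12 => slot 12
268: h=8, h2=5, probe 8,0 => slot 0
129: h=12, h2=10, probe 12,9 => slot 9
Table: [268, ∅, 450, ∅, 433, 333, ∅, ∅, 580, 129, ∅, ∅, 957]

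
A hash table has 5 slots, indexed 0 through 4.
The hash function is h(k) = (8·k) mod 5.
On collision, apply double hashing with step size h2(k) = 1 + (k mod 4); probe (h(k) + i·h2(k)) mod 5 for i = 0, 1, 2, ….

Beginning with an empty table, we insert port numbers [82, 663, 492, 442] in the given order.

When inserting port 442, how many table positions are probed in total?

4

82: h=1 → slot 1
663: h=4 → slot 4
492: h=1, h2=1, probe 1,2 → slot 2
442: h=1, h2=3, probe 1,4,2,0 → slot 0
Table: [442, 82, 492, ∅, 663]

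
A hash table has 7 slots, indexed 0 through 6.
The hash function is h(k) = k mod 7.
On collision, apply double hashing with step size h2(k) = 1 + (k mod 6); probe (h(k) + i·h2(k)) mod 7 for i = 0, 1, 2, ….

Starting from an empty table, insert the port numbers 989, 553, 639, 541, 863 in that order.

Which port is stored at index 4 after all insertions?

Insert 989: h=2, slot 2 empty → index 2.
Insert 553: h=0, slot 0 empty → index 0.
Insert 639: h=2, h2=4, slot 2 occupied → index 6.
Insert 541: h=2, h2=2, slot 2 occupied → index 4.
Insert 863: h=2, h2=6, slot 2 occupied → index 1.
Table: [553, 863, 989, ., 541, ., 639]

541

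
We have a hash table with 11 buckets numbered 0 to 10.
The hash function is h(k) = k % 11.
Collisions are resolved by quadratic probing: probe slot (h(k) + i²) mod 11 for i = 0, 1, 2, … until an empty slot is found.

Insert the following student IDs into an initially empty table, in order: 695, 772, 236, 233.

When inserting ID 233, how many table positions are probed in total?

3

695: h=2 => slot 2
772: h=2, probe 2,3 => slot 3
236: h=5 => slot 5
233: h=2, probe 2,3,6 => slot 6
Table: [∅, ∅, 695, 772, ∅, 236, 233, ∅, ∅, ∅, ∅]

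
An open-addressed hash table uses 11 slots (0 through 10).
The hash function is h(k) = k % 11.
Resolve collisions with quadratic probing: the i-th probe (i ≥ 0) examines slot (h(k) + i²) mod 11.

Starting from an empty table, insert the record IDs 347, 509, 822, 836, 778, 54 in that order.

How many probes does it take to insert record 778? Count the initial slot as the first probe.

Insert 347: h=6, slot 6 empty -> index 6.
Insert 509: h=3, slot 3 empty -> index 3.
Insert 822: h=8, slot 8 empty -> index 8.
Insert 836: h=0, slot 0 empty -> index 0.
Insert 778: h=8, slot 8 occupied -> index 9.
Insert 54: h=10, slot 10 empty -> index 10.
Table: [836, ∅, ∅, 509, ∅, ∅, 347, ∅, 822, 778, 54]

2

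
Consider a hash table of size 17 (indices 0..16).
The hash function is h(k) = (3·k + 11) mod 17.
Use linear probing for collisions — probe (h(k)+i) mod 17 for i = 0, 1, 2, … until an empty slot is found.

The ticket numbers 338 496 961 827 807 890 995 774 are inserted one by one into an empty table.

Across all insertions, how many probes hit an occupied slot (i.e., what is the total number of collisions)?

5

Insert 338: h=5, slot 5 empty => index 5.
Insert 496: h=3, slot 3 empty => index 3.
Insert 961: h=4, slot 4 empty => index 4.
Insert 827: h=10, slot 10 empty => index 10.
Insert 807: h=1, slot 1 empty => index 1.
Insert 890: h=12, slot 12 empty => index 12.
Insert 995: h=4, slots 4,5 occupied => index 6.
Insert 774: h=4, slots 4,5,6 occupied => index 7.
Table: [-, 807, -, 496, 961, 338, 995, 774, -, -, 827, -, 890, -, -, -, -]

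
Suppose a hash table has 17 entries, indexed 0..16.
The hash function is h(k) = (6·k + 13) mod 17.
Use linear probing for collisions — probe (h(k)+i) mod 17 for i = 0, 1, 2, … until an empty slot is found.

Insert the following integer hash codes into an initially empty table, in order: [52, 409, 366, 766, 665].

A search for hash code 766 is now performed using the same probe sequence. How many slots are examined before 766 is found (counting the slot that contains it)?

3

Insert 52: h=2, slot 2 empty -> index 2.
Insert 409: h=2, slot 2 occupied -> index 3.
Insert 366: h=16, slot 16 empty -> index 16.
Insert 766: h=2, slots 2,3 occupied -> index 4.
Insert 665: h=8, slot 8 empty -> index 8.
Table: [_, _, 52, 409, 766, _, _, _, 665, _, _, _, _, _, _, _, 366]
Lookup 766: h=2, probe 2,3,4 → found at 4.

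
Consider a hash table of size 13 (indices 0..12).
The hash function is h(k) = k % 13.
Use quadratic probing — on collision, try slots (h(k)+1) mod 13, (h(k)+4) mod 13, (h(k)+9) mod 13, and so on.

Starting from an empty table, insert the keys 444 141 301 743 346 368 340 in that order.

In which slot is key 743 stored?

444 hashes to 2; slot 2 is free => place at 2.
141 hashes to 11; slot 11 is free => place at 11.
301 hashes to 2; 2 taken => place at 3.
743 hashes to 2; 2,3 taken => place at 6.
346 hashes to 8; slot 8 is free => place at 8.
368 hashes to 4; slot 4 is free => place at 4.
340 hashes to 2; 2,3,6,11 taken => place at 5.
Table: [—, —, 444, 301, 368, 340, 743, —, 346, —, —, 141, —]

6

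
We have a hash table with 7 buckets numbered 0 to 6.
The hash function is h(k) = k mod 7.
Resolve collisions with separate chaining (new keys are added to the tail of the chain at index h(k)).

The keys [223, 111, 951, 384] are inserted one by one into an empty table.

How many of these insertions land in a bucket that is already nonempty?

3

Insert 223: h=6, bucket 6 empty -> new chain.
Insert 111: h=6, bucket 6 nonempty -> append to chain.
Insert 951: h=6, bucket 6 nonempty -> append to chain.
Insert 384: h=6, bucket 6 nonempty -> append to chain.
Final buckets:
0: _
1: _
2: _
3: _
4: _
5: _
6: 223 -> 111 -> 951 -> 384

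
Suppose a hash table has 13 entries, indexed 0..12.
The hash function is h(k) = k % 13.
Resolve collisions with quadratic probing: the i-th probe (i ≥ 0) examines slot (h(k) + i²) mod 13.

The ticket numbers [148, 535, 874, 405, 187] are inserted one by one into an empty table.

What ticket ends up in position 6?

405

148: h=5 => slot 5
535: h=2 => slot 2
874: h=3 => slot 3
405: h=2, probe 2,3,6 => slot 6
187: h=5, probe 5,6,9 => slot 9
Table: [., ., 535, 874, ., 148, 405, ., ., 187, ., ., .]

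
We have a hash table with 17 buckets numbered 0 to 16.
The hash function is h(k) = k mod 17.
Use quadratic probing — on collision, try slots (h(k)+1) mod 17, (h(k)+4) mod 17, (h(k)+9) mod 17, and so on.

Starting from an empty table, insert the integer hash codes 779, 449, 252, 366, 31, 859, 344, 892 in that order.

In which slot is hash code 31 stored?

779: h=14 => slot 14
449: h=7 => slot 7
252: h=14, probe 14,15 => slot 15
366: h=9 => slot 9
31: h=14, probe 14,15,1 => slot 1
859: h=9, probe 9,10 => slot 10
344: h=4 => slot 4
892: h=8 => slot 8
Table: [-, 31, -, -, 344, -, -, 449, 892, 366, 859, -, -, -, 779, 252, -]

1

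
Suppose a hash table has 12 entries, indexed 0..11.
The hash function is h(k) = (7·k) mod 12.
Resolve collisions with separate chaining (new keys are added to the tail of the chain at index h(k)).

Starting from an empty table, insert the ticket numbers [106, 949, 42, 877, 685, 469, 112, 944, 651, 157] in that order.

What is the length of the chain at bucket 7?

5

Insert 106: h=10, bucket 10 empty -> new chain.
Insert 949: h=7, bucket 7 empty -> new chain.
Insert 42: h=6, bucket 6 empty -> new chain.
Insert 877: h=7, bucket 7 nonempty -> append to chain.
Insert 685: h=7, bucket 7 nonempty -> append to chain.
Insert 469: h=7, bucket 7 nonempty -> append to chain.
Insert 112: h=4, bucket 4 empty -> new chain.
Insert 944: h=8, bucket 8 empty -> new chain.
Insert 651: h=9, bucket 9 empty -> new chain.
Insert 157: h=7, bucket 7 nonempty -> append to chain.
Final buckets:
0: _
1: _
2: _
3: _
4: 112
5: _
6: 42
7: 949 -> 877 -> 685 -> 469 -> 157
8: 944
9: 651
10: 106
11: _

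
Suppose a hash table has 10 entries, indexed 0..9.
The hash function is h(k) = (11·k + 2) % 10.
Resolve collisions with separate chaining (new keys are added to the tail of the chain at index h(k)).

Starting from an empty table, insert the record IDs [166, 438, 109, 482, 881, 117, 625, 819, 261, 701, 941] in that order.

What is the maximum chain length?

4

166 -> bucket 8
438 -> bucket 0
109 -> bucket 1
482 -> bucket 4
881 -> bucket 3
117 -> bucket 9
625 -> bucket 7
819 -> bucket 1 (collision)
261 -> bucket 3 (collision)
701 -> bucket 3 (collision)
941 -> bucket 3 (collision)
Final buckets:
0: 438
1: 109 -> 819
2: -
3: 881 -> 261 -> 701 -> 941
4: 482
5: -
6: -
7: 625
8: 166
9: 117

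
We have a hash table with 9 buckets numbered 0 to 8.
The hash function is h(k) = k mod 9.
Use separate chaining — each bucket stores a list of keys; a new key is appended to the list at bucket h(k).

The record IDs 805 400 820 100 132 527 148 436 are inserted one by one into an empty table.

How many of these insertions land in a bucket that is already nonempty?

805 -> bucket 4
400 -> bucket 4 (collision)
820 -> bucket 1
100 -> bucket 1 (collision)
132 -> bucket 6
527 -> bucket 5
148 -> bucket 4 (collision)
436 -> bucket 4 (collision)
Final buckets:
0: —
1: 820 -> 100
2: —
3: —
4: 805 -> 400 -> 148 -> 436
5: 527
6: 132
7: —
8: —

4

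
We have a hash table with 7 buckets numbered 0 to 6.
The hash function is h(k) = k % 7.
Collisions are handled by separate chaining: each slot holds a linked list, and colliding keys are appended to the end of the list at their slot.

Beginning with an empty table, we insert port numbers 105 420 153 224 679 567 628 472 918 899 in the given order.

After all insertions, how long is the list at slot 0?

5

105 → bucket 0
420 → bucket 0 (collision)
153 → bucket 6
224 → bucket 0 (collision)
679 → bucket 0 (collision)
567 → bucket 0 (collision)
628 → bucket 5
472 → bucket 3
918 → bucket 1
899 → bucket 3 (collision)
Final buckets:
0: 105 -> 420 -> 224 -> 679 -> 567
1: 918
2: -
3: 472 -> 899
4: -
5: 628
6: 153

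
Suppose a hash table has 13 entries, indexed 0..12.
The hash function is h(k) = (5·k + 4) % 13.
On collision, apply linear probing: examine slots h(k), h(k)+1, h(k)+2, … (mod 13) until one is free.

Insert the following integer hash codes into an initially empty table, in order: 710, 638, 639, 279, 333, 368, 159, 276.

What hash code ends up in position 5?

710

710: h=5 -> slot 5
638: h=9 -> slot 9
639: h=1 -> slot 1
279: h=8 -> slot 8
333: h=5, probe 5,6 -> slot 6
368: h=11 -> slot 11
159: h=6, probe 6,7 -> slot 7
276: h=6, probe 6,7,8,9,10 -> slot 10
Table: [—, 639, —, —, —, 710, 333, 159, 279, 638, 276, 368, —]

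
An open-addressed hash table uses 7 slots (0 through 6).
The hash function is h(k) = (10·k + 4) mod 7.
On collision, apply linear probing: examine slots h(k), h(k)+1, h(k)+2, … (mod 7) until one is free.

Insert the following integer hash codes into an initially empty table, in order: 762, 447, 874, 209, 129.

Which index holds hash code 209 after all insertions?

4

Insert 762: h=1, slot 1 empty => index 1.
Insert 447: h=1, slot 1 occupied => index 2.
Insert 874: h=1, slots 1,2 occupied => index 3.
Insert 209: h=1, slots 1,2,3 occupied => index 4.
Insert 129: h=6, slot 6 empty => index 6.
Table: [∅, 762, 447, 874, 209, ∅, 129]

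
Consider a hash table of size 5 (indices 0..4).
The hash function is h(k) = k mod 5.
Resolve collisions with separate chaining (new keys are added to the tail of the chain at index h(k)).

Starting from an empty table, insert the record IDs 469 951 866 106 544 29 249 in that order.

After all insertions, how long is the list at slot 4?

4

469 -> bucket 4
951 -> bucket 1
866 -> bucket 1 (collision)
106 -> bucket 1 (collision)
544 -> bucket 4 (collision)
29 -> bucket 4 (collision)
249 -> bucket 4 (collision)
Final buckets:
0: -
1: 951 -> 866 -> 106
2: -
3: -
4: 469 -> 544 -> 29 -> 249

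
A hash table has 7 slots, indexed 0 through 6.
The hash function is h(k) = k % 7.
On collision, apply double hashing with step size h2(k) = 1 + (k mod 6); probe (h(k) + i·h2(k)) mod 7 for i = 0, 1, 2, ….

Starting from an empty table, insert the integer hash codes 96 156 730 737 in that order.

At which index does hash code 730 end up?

96 hashes to 5; slot 5 is free -> place at 5.
156 hashes to 2; slot 2 is free -> place at 2.
730 hashes to 2, h2=5; 2 taken -> place at 0.
737 hashes to 2, h2=6; 2 taken -> place at 1.
Table: [730, 737, 156, _, _, 96, _]

0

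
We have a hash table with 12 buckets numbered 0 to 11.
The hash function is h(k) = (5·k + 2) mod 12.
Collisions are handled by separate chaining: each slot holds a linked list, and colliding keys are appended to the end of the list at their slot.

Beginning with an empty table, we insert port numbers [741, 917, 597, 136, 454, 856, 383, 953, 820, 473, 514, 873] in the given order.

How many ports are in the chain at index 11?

741 → bucket 11
917 → bucket 3
597 → bucket 11 (collision)
136 → bucket 10
454 → bucket 4
856 → bucket 10 (collision)
383 → bucket 9
953 → bucket 3 (collision)
820 → bucket 10 (collision)
473 → bucket 3 (collision)
514 → bucket 4 (collision)
873 → bucket 11 (collision)
Final buckets:
0: _
1: _
2: _
3: 917 -> 953 -> 473
4: 454 -> 514
5: _
6: _
7: _
8: _
9: 383
10: 136 -> 856 -> 820
11: 741 -> 597 -> 873

3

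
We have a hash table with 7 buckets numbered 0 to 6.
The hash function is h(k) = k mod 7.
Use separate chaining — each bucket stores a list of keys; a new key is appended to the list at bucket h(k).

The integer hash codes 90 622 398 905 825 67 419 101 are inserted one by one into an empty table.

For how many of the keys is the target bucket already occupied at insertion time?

4

Insert 90: h=6, bucket 6 empty -> new chain.
Insert 622: h=6, bucket 6 nonempty -> append to chain.
Insert 398: h=6, bucket 6 nonempty -> append to chain.
Insert 905: h=2, bucket 2 empty -> new chain.
Insert 825: h=6, bucket 6 nonempty -> append to chain.
Insert 67: h=4, bucket 4 empty -> new chain.
Insert 419: h=6, bucket 6 nonempty -> append to chain.
Insert 101: h=3, bucket 3 empty -> new chain.
Final buckets:
0: ∅
1: ∅
2: 905
3: 101
4: 67
5: ∅
6: 90 -> 622 -> 398 -> 825 -> 419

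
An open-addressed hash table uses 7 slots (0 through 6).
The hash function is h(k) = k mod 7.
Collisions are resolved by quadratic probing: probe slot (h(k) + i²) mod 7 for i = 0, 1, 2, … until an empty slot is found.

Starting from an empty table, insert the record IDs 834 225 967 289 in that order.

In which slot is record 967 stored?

834: h=1 => slot 1
225: h=1, probe 1,2 => slot 2
967: h=1, probe 1,2,5 => slot 5
289: h=2, probe 2,3 => slot 3
Table: [., 834, 225, 289, ., 967, .]

5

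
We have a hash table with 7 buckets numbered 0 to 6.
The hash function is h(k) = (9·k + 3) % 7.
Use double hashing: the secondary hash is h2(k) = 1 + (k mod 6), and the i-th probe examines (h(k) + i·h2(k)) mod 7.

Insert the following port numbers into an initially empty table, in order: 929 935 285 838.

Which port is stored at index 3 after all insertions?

285

929: h=6 → slot 6
935: h=4 → slot 4
285: h=6, h2=4, probe 6,3 → slot 3
838: h=6, h2=5, probe 6,4,2 → slot 2
Table: [_, _, 838, 285, 935, _, 929]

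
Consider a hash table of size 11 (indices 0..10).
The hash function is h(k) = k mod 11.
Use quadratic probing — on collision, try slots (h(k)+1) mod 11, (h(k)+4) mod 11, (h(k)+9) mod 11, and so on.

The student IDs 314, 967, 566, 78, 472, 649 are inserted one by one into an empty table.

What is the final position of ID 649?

Insert 314: h=6, slot 6 empty → index 6.
Insert 967: h=10, slot 10 empty → index 10.
Insert 566: h=5, slot 5 empty → index 5.
Insert 78: h=1, slot 1 empty → index 1.
Insert 472: h=10, slot 10 occupied → index 0.
Insert 649: h=0, slots 0,1 occupied → index 4.
Table: [472, 78, _, _, 649, 566, 314, _, _, _, 967]

4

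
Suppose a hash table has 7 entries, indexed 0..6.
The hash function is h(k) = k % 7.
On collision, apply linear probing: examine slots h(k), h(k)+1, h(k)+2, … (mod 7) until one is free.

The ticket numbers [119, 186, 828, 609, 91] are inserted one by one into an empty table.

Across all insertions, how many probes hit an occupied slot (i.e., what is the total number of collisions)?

4

Insert 119: h=0, slot 0 empty → index 0.
Insert 186: h=4, slot 4 empty → index 4.
Insert 828: h=2, slot 2 empty → index 2.
Insert 609: h=0, slot 0 occupied → index 1.
Insert 91: h=0, slots 0,1,2 occupied → index 3.
Table: [119, 609, 828, 91, 186, ., .]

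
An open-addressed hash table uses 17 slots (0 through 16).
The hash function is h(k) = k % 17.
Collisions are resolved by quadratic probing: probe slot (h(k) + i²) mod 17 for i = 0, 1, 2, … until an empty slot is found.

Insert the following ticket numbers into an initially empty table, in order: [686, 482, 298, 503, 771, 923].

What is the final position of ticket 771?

Insert 686: h=6, slot 6 empty => index 6.
Insert 482: h=6, slot 6 occupied => index 7.
Insert 298: h=9, slot 9 empty => index 9.
Insert 503: h=10, slot 10 empty => index 10.
Insert 771: h=6, slots 6,7,10 occupied => index 15.
Insert 923: h=5, slot 5 empty => index 5.
Table: [∅, ∅, ∅, ∅, ∅, 923, 686, 482, ∅, 298, 503, ∅, ∅, ∅, ∅, 771, ∅]

15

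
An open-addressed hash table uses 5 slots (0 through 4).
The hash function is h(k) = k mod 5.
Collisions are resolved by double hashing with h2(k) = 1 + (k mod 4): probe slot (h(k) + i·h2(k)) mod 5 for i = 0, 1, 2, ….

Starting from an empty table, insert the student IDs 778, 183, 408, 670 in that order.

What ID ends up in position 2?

778 hashes to 3; slot 3 is free → place at 3.
183 hashes to 3, h2=4; 3 taken → place at 2.
408 hashes to 3, h2=1; 3 taken → place at 4.
670 hashes to 0; slot 0 is free → place at 0.
Table: [670, ∅, 183, 778, 408]

183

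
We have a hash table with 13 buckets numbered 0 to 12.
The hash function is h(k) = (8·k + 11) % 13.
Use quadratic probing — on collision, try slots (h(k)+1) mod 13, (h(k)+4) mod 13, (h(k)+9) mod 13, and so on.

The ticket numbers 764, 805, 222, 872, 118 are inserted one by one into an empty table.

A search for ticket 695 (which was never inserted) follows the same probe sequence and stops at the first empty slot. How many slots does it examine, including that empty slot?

2

764 hashes to 0; slot 0 is free => place at 0.
805 hashes to 3; slot 3 is free => place at 3.
222 hashes to 6; slot 6 is free => place at 6.
872 hashes to 6; 6 taken => place at 7.
118 hashes to 6; 6,7 taken => place at 10.
Table: [764, _, _, 805, _, _, 222, 872, _, _, 118, _, _]
Lookup 695: h=7, probe 7,8 → slot 8 empty, not found.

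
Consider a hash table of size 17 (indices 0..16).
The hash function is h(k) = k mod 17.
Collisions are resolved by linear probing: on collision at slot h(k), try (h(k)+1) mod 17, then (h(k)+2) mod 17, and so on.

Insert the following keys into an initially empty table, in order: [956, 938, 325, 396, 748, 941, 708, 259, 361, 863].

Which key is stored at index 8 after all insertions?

361

956 hashes to 4; slot 4 is free → place at 4.
938 hashes to 3; slot 3 is free → place at 3.
325 hashes to 2; slot 2 is free → place at 2.
396 hashes to 5; slot 5 is free → place at 5.
748 hashes to 0; slot 0 is free → place at 0.
941 hashes to 6; slot 6 is free → place at 6.
708 hashes to 11; slot 11 is free → place at 11.
259 hashes to 4; 4,5,6 taken → place at 7.
361 hashes to 4; 4,5,6,7 taken → place at 8.
863 hashes to 13; slot 13 is free → place at 13.
Table: [748, _, 325, 938, 956, 396, 941, 259, 361, _, _, 708, _, 863, _, _, _]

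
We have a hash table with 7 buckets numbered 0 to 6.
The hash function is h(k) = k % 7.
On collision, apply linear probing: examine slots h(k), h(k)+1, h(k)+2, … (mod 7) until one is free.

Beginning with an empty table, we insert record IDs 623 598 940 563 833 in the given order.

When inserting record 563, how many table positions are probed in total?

2

623: h=0 => slot 0
598: h=3 => slot 3
940: h=2 => slot 2
563: h=3, probe 3,4 => slot 4
833: h=0, probe 0,1 => slot 1
Table: [623, 833, 940, 598, 563, -, -]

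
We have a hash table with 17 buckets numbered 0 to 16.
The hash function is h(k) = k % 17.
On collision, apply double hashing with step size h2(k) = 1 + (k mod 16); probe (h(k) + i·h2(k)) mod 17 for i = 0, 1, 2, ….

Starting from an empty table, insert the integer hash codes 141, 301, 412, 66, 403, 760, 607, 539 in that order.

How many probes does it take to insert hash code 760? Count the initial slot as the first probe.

3

Insert 141: h=5, slot 5 empty => index 5.
Insert 301: h=12, slot 12 empty => index 12.
Insert 412: h=4, slot 4 empty => index 4.
Insert 66: h=15, slot 15 empty => index 15.
Insert 403: h=12, h2=4, slot 12 occupied => index 16.
Insert 760: h=12, h2=9, slots 12,4 occupied => index 13.
Insert 607: h=12, h2=16, slot 12 occupied => index 11.
Insert 539: h=12, h2=12, slot 12 occupied => index 7.
Table: [∅, ∅, ∅, ∅, 412, 141, ∅, 539, ∅, ∅, ∅, 607, 301, 760, ∅, 66, 403]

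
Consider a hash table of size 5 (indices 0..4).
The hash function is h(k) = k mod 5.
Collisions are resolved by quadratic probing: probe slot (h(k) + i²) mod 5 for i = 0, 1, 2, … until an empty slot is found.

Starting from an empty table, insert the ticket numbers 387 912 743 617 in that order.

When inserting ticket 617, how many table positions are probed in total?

3

387 hashes to 2; slot 2 is free → place at 2.
912 hashes to 2; 2 taken → place at 3.
743 hashes to 3; 3 taken → place at 4.
617 hashes to 2; 2,3 taken → place at 1.
Table: [-, 617, 387, 912, 743]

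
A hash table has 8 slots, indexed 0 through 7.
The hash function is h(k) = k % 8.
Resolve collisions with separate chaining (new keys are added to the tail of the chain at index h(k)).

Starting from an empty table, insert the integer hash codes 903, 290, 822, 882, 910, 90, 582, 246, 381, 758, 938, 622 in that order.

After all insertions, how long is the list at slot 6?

903 → bucket 7
290 → bucket 2
822 → bucket 6
882 → bucket 2 (collision)
910 → bucket 6 (collision)
90 → bucket 2 (collision)
582 → bucket 6 (collision)
246 → bucket 6 (collision)
381 → bucket 5
758 → bucket 6 (collision)
938 → bucket 2 (collision)
622 → bucket 6 (collision)
Final buckets:
0: -
1: -
2: 290 -> 882 -> 90 -> 938
3: -
4: -
5: 381
6: 822 -> 910 -> 582 -> 246 -> 758 -> 622
7: 903

6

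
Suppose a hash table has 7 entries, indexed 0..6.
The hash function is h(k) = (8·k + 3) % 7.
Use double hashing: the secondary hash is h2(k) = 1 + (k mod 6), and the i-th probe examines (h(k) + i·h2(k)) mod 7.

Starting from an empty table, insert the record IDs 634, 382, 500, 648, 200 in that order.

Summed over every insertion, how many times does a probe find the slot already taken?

3

634: h=0 → slot 0
382: h=0, h2=5, probe 0,5 → slot 5
500: h=6 → slot 6
648: h=0, h2=1, probe 0,1 → slot 1
200: h=0, h2=3, probe 0,3 → slot 3
Table: [634, 648, -, 200, -, 382, 500]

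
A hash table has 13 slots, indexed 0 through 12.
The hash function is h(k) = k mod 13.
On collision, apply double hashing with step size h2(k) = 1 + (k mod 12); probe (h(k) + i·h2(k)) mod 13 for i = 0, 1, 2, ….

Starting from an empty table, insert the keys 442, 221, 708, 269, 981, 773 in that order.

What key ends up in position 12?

773

442: h=0 -> slot 0
221: h=0, h2=6, probe 0,6 -> slot 6
708: h=6, h2=1, probe 6,7 -> slot 7
269: h=9 -> slot 9
981: h=6, h2=10, probe 6,3 -> slot 3
773: h=6, h2=6, probe 6,12 -> slot 12
Table: [442, ∅, ∅, 981, ∅, ∅, 221, 708, ∅, 269, ∅, ∅, 773]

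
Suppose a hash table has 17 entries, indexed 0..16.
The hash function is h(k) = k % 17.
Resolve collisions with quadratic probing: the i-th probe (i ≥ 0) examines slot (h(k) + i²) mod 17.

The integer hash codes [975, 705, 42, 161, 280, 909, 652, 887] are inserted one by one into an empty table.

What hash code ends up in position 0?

280

975 hashes to 6; slot 6 is free → place at 6.
705 hashes to 8; slot 8 is free → place at 8.
42 hashes to 8; 8 taken → place at 9.
161 hashes to 8; 8,9 taken → place at 12.
280 hashes to 8; 8,9,12 taken → place at 0.
909 hashes to 8; 8,9,12,0 taken → place at 7.
652 hashes to 6; 6,7 taken → place at 10.
887 hashes to 3; slot 3 is free → place at 3.
Table: [280, _, _, 887, _, _, 975, 909, 705, 42, 652, _, 161, _, _, _, _]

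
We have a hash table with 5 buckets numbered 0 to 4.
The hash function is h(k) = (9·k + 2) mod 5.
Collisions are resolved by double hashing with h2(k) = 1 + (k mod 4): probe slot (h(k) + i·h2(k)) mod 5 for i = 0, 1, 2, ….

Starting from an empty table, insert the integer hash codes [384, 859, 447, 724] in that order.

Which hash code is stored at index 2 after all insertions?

384: h=3 → slot 3
859: h=3, h2=4, probe 3,2 → slot 2
447: h=0 → slot 0
724: h=3, h2=1, probe 3,4 → slot 4
Table: [447, -, 859, 384, 724]

859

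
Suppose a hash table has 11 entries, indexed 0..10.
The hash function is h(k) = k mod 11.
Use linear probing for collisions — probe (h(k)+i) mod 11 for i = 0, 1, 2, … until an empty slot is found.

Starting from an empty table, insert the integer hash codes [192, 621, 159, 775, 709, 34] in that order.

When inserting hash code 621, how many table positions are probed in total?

2

192 hashes to 5; slot 5 is free -> place at 5.
621 hashes to 5; 5 taken -> place at 6.
159 hashes to 5; 5,6 taken -> place at 7.
775 hashes to 5; 5,6,7 taken -> place at 8.
709 hashes to 5; 5,6,7,8 taken -> place at 9.
34 hashes to 1; slot 1 is free -> place at 1.
Table: [., 34, ., ., ., 192, 621, 159, 775, 709, .]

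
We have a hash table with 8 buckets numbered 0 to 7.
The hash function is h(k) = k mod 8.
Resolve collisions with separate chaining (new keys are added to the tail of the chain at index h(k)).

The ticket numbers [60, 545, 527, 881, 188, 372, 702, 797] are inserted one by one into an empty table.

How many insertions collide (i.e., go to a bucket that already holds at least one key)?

3

Insert 60: h=4, bucket 4 empty -> new chain.
Insert 545: h=1, bucket 1 empty -> new chain.
Insert 527: h=7, bucket 7 empty -> new chain.
Insert 881: h=1, bucket 1 nonempty -> append to chain.
Insert 188: h=4, bucket 4 nonempty -> append to chain.
Insert 372: h=4, bucket 4 nonempty -> append to chain.
Insert 702: h=6, bucket 6 empty -> new chain.
Insert 797: h=5, bucket 5 empty -> new chain.
Final buckets:
0: -
1: 545 -> 881
2: -
3: -
4: 60 -> 188 -> 372
5: 797
6: 702
7: 527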